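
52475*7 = 367325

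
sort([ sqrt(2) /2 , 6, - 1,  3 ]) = [ - 1,  sqrt(2 ) /2, 3,  6]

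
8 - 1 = 7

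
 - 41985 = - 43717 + 1732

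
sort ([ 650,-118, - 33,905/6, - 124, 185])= [ - 124, - 118, - 33,905/6, 185,650 ] 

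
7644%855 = 804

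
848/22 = 424/11= 38.55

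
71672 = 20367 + 51305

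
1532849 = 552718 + 980131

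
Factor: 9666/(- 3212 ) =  - 2^( - 1 ) * 3^3 * 11^( - 1 )*73^( - 1 )*179^1 = - 4833/1606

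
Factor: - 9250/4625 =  - 2 = -  2^1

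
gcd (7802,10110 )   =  2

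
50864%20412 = 10040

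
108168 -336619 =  - 228451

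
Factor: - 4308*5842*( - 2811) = 70745381496= 2^3*3^2 * 23^1*127^1*359^1 * 937^1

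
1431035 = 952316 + 478719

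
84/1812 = 7/151 = 0.05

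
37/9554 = 37/9554 = 0.00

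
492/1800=41/150 =0.27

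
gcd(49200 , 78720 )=9840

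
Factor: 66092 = 2^2*13^1*31^1*41^1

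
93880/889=105 + 535/889=105.60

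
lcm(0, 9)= 0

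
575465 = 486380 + 89085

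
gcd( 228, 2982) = 6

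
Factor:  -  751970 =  - 2^1*5^1*29^1*2593^1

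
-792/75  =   - 11+11/25 = - 10.56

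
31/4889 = 31/4889 = 0.01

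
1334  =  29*46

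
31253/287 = 31253/287 = 108.90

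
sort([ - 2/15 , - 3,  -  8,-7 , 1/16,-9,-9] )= [ - 9,-9,-8,-7,-3, - 2/15,  1/16 ]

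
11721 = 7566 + 4155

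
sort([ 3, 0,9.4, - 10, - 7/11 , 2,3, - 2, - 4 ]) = [ - 10, - 4, - 2, - 7/11, 0,2,3,  3,9.4]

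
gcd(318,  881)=1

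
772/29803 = 772/29803  =  0.03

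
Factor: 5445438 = 2^1* 3^1 * 19^1 * 37^1*1291^1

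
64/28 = 16/7 = 2.29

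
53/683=53/683=0.08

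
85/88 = 85/88 = 0.97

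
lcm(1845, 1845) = 1845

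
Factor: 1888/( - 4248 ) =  - 2^2*3^( - 2)  =  - 4/9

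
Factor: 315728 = 2^4*7^1*2819^1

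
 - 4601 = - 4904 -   -  303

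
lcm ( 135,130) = 3510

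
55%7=6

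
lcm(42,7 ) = 42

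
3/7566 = 1/2522 = 0.00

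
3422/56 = 61 + 3/28 = 61.11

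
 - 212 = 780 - 992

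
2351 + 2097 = 4448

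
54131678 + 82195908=136327586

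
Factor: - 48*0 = 0^1= 0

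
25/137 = 25/137   =  0.18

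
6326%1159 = 531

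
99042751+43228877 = 142271628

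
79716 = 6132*13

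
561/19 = 561/19 =29.53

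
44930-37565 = 7365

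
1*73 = 73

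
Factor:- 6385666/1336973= - 2^1*7^1*11^( - 1 )*19^(  -  1 )*6397^(-1)*456119^1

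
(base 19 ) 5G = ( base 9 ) 133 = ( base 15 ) 76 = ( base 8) 157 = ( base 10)111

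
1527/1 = 1527= 1527.00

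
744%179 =28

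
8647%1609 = 602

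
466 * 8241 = 3840306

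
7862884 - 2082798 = 5780086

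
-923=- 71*13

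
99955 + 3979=103934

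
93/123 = 31/41= 0.76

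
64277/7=9182+3/7 = 9182.43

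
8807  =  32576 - 23769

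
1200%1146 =54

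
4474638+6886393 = 11361031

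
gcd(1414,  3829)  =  7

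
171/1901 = 171/1901 = 0.09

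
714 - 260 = 454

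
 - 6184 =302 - 6486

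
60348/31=60348/31 = 1946.71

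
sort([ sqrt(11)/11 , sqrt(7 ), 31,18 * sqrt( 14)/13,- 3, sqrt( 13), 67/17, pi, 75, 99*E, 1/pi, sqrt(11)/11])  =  [ - 3, sqrt(11) /11, sqrt(11) /11, 1/pi, sqrt(7), pi, sqrt(13) , 67/17,18*sqrt(14)/13, 31, 75,  99*E ]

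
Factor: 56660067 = 3^6*77723^1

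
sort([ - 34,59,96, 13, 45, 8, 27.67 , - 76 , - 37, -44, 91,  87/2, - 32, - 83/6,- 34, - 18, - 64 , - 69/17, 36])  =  [  -  76,-64, - 44, - 37, - 34, - 34, - 32 ,-18, - 83/6 , - 69/17, 8, 13 , 27.67, 36,  87/2, 45 , 59, 91,96]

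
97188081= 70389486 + 26798595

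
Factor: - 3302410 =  - 2^1*5^1* 330241^1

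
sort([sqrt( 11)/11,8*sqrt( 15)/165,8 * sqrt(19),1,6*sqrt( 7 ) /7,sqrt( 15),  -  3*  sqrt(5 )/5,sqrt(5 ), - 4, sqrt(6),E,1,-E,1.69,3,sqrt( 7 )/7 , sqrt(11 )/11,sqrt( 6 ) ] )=[ - 4, -E, - 3 * sqrt( 5 ) /5, 8*sqrt ( 15)/165, sqrt(11 )/11,sqrt( 11 ) /11,sqrt( 7 )/7, 1,1,  1.69, sqrt(5),6 * sqrt( 7)/7,sqrt(6),  sqrt( 6 ), E,3,  sqrt( 15),  8*sqrt( 19 )] 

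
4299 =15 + 4284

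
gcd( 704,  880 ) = 176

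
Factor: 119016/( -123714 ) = -2^2*19^1*79^( - 1) = -  76/79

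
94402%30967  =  1501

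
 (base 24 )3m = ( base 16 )5e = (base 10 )94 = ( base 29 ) 37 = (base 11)86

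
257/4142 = 257/4142=0.06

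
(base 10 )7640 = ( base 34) 6ko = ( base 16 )1DD8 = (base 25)c5f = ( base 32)7EO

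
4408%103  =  82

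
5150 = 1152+3998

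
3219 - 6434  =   - 3215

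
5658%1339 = 302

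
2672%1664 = 1008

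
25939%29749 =25939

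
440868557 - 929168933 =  - 488300376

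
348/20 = 87/5 =17.40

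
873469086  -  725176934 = 148292152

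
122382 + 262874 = 385256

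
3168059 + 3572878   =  6740937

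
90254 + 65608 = 155862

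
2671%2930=2671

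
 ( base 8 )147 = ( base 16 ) 67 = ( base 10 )103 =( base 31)3a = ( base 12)87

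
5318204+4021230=9339434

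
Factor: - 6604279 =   -  11^1*17^1*35317^1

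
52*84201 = 4378452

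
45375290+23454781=68830071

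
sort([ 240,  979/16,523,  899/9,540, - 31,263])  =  [ - 31,979/16, 899/9 , 240, 263,523, 540] 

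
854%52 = 22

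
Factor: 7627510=2^1*5^1*11^1*69341^1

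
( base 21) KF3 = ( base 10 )9138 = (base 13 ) 420c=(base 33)8cu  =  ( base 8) 21662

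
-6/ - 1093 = 6/1093 = 0.01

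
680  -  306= 374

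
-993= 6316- 7309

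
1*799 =799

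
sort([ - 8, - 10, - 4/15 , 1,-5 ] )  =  [ - 10, - 8,  -  5, - 4/15,  1]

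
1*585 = 585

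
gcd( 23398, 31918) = 2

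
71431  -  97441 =- 26010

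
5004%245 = 104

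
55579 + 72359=127938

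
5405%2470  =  465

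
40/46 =20/23= 0.87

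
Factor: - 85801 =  -239^1*359^1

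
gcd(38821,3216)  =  1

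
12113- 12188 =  - 75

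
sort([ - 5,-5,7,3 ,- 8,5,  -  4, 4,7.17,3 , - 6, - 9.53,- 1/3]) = [-9.53, - 8,-6, - 5, - 5 , -4,-1/3,3,3, 4, 5, 7,7.17 ] 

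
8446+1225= 9671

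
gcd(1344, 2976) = 96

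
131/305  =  131/305 =0.43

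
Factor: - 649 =-11^1  *59^1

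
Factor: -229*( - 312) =2^3*3^1*13^1*229^1 = 71448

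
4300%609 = 37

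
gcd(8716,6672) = 4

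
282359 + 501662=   784021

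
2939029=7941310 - 5002281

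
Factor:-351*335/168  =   - 2^( - 3)*3^2*5^1*7^( -1)*13^1*67^1 = -39195/56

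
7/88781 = 1/12683=0.00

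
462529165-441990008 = 20539157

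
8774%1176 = 542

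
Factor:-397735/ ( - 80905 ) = 79547/16181 = 11^(-1)*13^1*29^1*211^1*1471^(-1) 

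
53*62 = 3286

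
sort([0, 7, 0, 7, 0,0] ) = [ 0,0, 0, 0, 7,7]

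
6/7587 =2/2529=0.00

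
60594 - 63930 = - 3336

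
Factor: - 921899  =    -  11^2*19^1*401^1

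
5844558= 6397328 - 552770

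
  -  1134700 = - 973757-160943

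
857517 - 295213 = 562304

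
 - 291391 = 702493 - 993884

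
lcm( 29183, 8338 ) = 58366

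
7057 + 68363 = 75420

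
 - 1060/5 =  - 212=- 212.00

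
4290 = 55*78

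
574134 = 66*8699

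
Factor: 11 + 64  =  75  =  3^1*5^2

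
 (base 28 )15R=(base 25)1D1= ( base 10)951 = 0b1110110111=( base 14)4bd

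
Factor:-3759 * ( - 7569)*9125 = 3^3*5^3*7^1*29^2*73^1*179^1 = 259623322875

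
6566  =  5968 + 598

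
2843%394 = 85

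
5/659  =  5/659= 0.01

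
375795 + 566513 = 942308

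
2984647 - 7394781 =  - 4410134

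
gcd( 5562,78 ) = 6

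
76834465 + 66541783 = 143376248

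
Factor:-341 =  - 11^1 * 31^1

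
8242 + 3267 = 11509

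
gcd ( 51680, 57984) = 32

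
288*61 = 17568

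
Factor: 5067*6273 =31785291 = 3^4*17^1*41^1*563^1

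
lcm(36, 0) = 0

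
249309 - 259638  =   - 10329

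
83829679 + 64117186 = 147946865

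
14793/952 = 14793/952 = 15.54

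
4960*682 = 3382720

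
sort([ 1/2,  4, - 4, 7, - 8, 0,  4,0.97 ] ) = [ -8, - 4, 0,1/2, 0.97, 4, 4, 7]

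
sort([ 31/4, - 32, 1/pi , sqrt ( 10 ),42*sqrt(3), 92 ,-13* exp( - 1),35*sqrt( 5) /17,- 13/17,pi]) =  [-32,-13*exp( -1),-13/17,1/pi, pi, sqrt(10 ), 35 * sqrt(5 )/17 , 31/4,42 *sqrt(3 ),92 ]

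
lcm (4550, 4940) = 172900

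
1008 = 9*112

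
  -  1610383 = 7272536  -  8882919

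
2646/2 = 1323 = 1323.00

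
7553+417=7970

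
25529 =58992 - 33463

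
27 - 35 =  - 8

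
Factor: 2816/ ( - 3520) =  - 2^2*5^( - 1) = - 4/5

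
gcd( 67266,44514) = 18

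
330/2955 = 22/197=0.11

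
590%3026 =590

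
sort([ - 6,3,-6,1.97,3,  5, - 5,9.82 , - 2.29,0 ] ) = [ - 6, - 6,-5, - 2.29,0, 1.97,3,3,  5,9.82 ] 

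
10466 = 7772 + 2694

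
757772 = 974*778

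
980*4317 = 4230660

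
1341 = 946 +395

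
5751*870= 5003370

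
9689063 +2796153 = 12485216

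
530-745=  - 215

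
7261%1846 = 1723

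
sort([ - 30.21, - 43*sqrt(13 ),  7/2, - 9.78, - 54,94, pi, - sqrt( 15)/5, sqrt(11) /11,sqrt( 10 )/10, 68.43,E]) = [ - 43*sqrt ( 13), - 54 , - 30.21,-9.78, - sqrt(15) /5,sqrt( 11)/11,sqrt(10 )/10 , E, pi,7/2, 68.43, 94 ]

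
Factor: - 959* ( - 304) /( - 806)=  -  145768/403= - 2^3 * 7^1*13^ ( -1 )*19^1*31^(- 1)*137^1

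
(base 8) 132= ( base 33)2o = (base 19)4e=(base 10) 90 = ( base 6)230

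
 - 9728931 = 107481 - 9836412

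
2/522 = 1/261 = 0.00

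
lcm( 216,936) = 2808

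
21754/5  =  21754/5  =  4350.80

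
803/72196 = 803/72196 =0.01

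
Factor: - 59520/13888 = - 2^1*3^1 *5^1*7^(-1) = - 30/7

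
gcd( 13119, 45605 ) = 1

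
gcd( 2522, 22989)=97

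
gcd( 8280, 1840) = 920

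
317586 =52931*6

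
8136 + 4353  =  12489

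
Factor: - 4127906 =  - 2^1*17^1*167^1*727^1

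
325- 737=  - 412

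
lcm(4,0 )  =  0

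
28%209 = 28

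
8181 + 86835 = 95016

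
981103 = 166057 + 815046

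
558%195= 168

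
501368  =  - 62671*(  -  8 ) 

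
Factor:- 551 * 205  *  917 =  - 103579735 = - 5^1*7^1*19^1 * 29^1*41^1*131^1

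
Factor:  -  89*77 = - 7^1*11^1*89^1= -6853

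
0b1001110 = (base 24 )36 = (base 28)2M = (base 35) 28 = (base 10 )78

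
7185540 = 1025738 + 6159802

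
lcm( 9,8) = 72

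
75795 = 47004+28791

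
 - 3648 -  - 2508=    - 1140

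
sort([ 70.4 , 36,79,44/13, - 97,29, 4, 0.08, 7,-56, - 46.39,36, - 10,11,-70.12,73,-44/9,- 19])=[ - 97,  -  70.12, - 56, - 46.39, - 19, - 10, - 44/9,0.08,44/13, 4,7,11,  29,36,36,70.4  ,  73 , 79 ] 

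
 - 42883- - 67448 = 24565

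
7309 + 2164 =9473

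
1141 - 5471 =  - 4330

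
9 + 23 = 32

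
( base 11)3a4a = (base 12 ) 3061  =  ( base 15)1857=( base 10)5257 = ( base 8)12211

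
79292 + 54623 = 133915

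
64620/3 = 21540 =21540.00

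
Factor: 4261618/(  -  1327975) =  - 2^1*5^(-2)*11^(- 2)*439^( - 1 )*2130809^1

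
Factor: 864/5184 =2^( - 1)*3^(- 1) = 1/6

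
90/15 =6 = 6.00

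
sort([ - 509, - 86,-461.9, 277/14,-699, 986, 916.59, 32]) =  [ - 699, - 509,-461.9,-86,277/14,32,916.59, 986] 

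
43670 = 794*55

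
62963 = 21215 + 41748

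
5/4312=5/4312  =  0.00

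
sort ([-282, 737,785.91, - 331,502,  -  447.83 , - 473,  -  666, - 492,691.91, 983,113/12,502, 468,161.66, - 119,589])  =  [ - 666, - 492, - 473, - 447.83, - 331, - 282, - 119, 113/12,161.66,468, 502,502,589,691.91, 737,785.91, 983] 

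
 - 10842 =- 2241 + - 8601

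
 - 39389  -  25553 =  - 64942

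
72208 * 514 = 37114912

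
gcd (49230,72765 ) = 45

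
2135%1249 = 886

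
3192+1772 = 4964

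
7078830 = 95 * 74514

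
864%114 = 66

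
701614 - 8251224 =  - 7549610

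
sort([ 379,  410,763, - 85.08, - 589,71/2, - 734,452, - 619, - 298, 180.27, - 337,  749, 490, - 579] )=[ - 734, - 619, - 589, - 579, - 337, - 298, - 85.08,71/2,180.27,379,410, 452 , 490, 749,763] 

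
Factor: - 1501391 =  - 73^1*131^1*157^1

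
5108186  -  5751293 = -643107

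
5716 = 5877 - 161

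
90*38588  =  3472920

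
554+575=1129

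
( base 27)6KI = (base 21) b3i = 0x1344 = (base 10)4932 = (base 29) 5p2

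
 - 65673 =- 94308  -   - 28635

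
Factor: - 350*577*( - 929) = 2^1*5^2 * 7^1* 577^1* 929^1 = 187611550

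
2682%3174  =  2682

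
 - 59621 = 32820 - 92441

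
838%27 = 1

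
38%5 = 3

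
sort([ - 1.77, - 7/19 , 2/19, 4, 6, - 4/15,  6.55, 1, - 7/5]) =[ - 1.77 , - 7/5,-7/19 , - 4/15 , 2/19, 1, 4, 6, 6.55] 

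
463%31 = 29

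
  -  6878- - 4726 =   -  2152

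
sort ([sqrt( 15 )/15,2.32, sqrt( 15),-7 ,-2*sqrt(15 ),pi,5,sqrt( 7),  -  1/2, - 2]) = [ - 2*sqrt( 15 ),  -  7, - 2, - 1/2,sqrt(15)/15,2.32,sqrt( 7), pi,sqrt( 15),  5]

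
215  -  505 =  -290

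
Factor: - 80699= - 17^1*47^1 * 101^1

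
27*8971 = 242217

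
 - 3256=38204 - 41460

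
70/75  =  14/15 = 0.93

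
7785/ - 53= - 147 + 6/53   =  - 146.89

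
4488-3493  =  995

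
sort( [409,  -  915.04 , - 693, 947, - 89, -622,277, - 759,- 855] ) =[ - 915.04, - 855, - 759, - 693, - 622, -89,277,409,947 ] 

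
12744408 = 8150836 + 4593572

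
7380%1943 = 1551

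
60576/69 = 877 + 21/23 = 877.91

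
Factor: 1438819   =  37^2*1051^1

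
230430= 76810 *3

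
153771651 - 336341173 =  -182569522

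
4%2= 0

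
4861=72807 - 67946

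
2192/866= 2 +230/433 = 2.53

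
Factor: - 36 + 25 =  - 11^1 = - 11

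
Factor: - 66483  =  -3^2*83^1*89^1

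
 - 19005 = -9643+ - 9362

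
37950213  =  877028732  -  839078519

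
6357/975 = 163/25 = 6.52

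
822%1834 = 822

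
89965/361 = 4735/19= 249.21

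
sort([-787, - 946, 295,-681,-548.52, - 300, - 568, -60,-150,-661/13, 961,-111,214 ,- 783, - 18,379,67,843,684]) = [ -946,-787, - 783, - 681, - 568,-548.52, -300,-150,-111, - 60, - 661/13, - 18,67,214, 295, 379  ,  684,843,961 ]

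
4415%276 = 275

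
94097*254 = 23900638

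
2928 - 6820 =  - 3892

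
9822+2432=12254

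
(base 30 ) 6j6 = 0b1011101011000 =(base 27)859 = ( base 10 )5976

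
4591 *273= 1253343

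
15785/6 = 15785/6 = 2630.83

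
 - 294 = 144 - 438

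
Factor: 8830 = 2^1*5^1*883^1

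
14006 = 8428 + 5578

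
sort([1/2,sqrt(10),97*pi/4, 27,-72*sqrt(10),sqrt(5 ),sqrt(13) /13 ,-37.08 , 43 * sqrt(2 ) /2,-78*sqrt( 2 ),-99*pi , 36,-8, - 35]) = [  -  99*pi, - 72*sqrt( 10), - 78*sqrt(2),  -  37.08,- 35,-8,sqrt(13 )/13,1/2,sqrt( 5),sqrt(10 ),27, 43*sqrt( 2) /2, 36,97 * pi/4]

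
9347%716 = 39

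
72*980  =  70560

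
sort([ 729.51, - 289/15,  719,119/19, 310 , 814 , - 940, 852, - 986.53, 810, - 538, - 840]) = [ - 986.53, - 940 , - 840, - 538, - 289/15,119/19,310, 719, 729.51,  810, 814, 852]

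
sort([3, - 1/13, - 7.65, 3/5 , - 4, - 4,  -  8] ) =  [  -  8,  -  7.65,  -  4 , - 4 , - 1/13,3/5, 3 ]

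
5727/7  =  818 + 1/7 =818.14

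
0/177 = 0 = 0.00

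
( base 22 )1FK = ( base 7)2301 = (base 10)834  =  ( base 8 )1502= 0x342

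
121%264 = 121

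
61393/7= 8770+3/7 = 8770.43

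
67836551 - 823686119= - 755849568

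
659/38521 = 659/38521 = 0.02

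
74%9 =2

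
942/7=134 + 4/7 = 134.57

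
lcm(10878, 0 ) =0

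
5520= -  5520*( - 1)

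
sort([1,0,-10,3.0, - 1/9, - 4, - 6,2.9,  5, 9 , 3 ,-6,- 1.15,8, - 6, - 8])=[ - 10, - 8, - 6,- 6,  -  6, - 4, - 1.15, - 1/9,0, 1,2.9, 3.0, 3,5,8,9]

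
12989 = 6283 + 6706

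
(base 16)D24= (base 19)961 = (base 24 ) 5K4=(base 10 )3364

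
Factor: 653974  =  2^1*97^1*3371^1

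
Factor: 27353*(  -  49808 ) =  - 2^4* 11^1*17^1 * 283^1* 1609^1 = -1362398224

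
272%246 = 26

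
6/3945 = 2/1315 = 0.00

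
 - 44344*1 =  - 44344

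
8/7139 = 8/7139= 0.00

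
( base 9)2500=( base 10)1863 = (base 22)3if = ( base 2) 11101000111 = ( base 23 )3c0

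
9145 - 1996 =7149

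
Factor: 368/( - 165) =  - 2^4  *  3^(-1)*5^(  -  1)*11^( - 1)*23^1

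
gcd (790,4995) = 5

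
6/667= 6/667 = 0.01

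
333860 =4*83465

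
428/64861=428/64861 = 0.01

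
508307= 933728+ - 425421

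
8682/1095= 2894/365 = 7.93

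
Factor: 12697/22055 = 5^( - 1 )* 11^( - 1 )*401^(  -  1 )*12697^1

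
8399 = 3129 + 5270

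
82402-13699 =68703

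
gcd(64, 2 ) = 2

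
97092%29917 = 7341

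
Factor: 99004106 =2^1 * 53^1*934001^1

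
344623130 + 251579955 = 596203085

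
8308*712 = 5915296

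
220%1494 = 220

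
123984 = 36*3444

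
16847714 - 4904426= 11943288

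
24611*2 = 49222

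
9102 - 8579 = 523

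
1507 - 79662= - 78155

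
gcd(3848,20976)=8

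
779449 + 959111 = 1738560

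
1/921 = 1/921 = 0.00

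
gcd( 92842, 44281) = 1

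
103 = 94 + 9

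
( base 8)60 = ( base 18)2C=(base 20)28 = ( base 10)48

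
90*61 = 5490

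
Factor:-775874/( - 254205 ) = 2^1*3^(-3 )*5^( - 1 )*7^(-1 )*11^1*269^( -1)*35267^1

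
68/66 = 1 + 1/33  =  1.03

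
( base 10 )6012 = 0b1011101111100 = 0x177C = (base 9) 8220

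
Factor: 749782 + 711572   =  2^1 * 3^1*17^1*14327^1 =1461354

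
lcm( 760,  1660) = 63080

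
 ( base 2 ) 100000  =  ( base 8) 40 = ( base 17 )1F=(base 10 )32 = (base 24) 18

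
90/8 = 11 + 1/4 = 11.25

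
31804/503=63  +  115/503 =63.23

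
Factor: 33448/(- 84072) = -3^( - 1)*31^( - 1)*37^1 = -37/93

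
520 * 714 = 371280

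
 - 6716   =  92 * ( - 73 ) 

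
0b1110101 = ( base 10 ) 117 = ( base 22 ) 57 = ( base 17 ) 6F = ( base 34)3f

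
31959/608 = 31959/608 = 52.56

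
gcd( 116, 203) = 29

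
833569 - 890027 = - 56458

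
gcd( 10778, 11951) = 17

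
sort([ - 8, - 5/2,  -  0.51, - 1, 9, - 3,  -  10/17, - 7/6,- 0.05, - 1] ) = [ - 8, - 3, - 5/2, -7/6, - 1 , - 1, - 10/17, - 0.51, - 0.05, 9]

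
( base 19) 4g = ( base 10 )92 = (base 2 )1011100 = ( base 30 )32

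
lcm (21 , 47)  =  987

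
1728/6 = 288 = 288.00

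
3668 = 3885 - 217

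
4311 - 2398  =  1913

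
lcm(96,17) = 1632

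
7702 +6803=14505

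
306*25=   7650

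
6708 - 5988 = 720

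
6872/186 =36 + 88/93 =36.95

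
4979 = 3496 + 1483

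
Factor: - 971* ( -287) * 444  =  2^2 * 3^1*7^1* 37^1 * 41^1*971^1 = 123732588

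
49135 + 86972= 136107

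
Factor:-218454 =-2^1 *3^1 * 23^1*1583^1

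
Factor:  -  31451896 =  - 2^3* 7^1*53^1*10597^1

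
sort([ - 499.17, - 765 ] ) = [  -  765 , - 499.17 ] 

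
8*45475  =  363800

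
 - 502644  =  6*( - 83774)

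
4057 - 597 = 3460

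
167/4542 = 167/4542 = 0.04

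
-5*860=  - 4300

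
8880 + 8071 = 16951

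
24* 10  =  240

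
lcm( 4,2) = 4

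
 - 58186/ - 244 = 29093/122 = 238.47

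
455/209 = 2 + 37/209 = 2.18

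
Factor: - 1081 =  - 23^1 *47^1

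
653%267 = 119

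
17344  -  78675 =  - 61331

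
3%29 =3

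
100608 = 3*33536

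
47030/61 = 770  +  60/61 = 770.98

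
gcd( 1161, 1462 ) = 43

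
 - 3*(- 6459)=19377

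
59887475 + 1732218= 61619693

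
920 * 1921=1767320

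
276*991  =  273516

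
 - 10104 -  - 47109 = 37005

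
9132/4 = 2283 = 2283.00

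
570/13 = 43 + 11/13 = 43.85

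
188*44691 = 8401908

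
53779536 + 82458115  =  136237651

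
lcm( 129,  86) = 258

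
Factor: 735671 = 37^1*59^1*337^1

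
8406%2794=24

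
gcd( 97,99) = 1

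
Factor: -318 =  - 2^1*3^1 * 53^1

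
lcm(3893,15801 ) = 268617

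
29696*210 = 6236160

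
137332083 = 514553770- 377221687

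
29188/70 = 14594/35= 416.97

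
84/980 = 3/35 =0.09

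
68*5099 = 346732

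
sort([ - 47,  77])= [ -47 , 77]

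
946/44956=473/22478= 0.02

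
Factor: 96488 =2^3*7^1*1723^1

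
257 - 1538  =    -  1281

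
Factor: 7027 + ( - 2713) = 4314= 2^1 * 3^1 * 719^1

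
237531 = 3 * 79177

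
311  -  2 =309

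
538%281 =257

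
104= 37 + 67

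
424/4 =106=106.00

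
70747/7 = 10106+5/7 =10106.71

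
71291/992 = 71291/992  =  71.87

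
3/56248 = 3/56248 = 0.00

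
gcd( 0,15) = 15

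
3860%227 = 1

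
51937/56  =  51937/56 = 927.45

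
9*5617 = 50553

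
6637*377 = 2502149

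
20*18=360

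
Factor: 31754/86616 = 15877/43308 = 2^( - 2)*3^( - 3 )*401^( - 1)*15877^1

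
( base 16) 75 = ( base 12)99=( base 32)3L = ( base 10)117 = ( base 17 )6f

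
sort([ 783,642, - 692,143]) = [ - 692, 143,642,783] 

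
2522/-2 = -1261 + 0/1 = -1261.00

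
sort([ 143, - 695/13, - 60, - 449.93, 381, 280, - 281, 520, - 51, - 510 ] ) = [-510, - 449.93, - 281,-60, - 695/13, - 51, 143 , 280,381, 520 ] 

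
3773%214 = 135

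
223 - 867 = -644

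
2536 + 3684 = 6220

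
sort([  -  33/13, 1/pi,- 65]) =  [ - 65, - 33/13,1/pi ] 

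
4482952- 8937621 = -4454669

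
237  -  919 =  - 682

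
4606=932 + 3674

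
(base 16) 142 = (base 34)9g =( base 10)322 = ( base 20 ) G2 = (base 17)11g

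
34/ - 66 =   -  1 + 16/33=- 0.52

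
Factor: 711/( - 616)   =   - 2^( - 3)*3^2*7^( - 1 )*11^( - 1 )*79^1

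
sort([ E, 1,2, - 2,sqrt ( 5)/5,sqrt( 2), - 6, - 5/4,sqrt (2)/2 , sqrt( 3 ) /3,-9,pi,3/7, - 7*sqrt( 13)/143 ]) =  [-9, - 6, - 2 , - 5/4, - 7*sqrt( 13 ) /143, 3/7,sqrt(5 )/5, sqrt(3) /3,sqrt( 2) /2,1, sqrt( 2), 2 , E,pi]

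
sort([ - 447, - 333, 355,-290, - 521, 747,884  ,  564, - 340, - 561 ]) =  [ - 561, - 521,- 447, - 340, - 333 , - 290, 355, 564, 747, 884] 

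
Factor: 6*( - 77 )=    - 2^1 * 3^1*7^1*11^1 = - 462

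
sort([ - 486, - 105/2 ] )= [ - 486, - 105/2] 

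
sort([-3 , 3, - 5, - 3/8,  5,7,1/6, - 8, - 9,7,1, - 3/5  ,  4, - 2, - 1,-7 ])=[ - 9, - 8, - 7, - 5, - 3,-2, - 1,-3/5, - 3/8,1/6,1, 3,4, 5,7, 7]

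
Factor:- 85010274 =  - 2^1*3^2 * 1327^1*3559^1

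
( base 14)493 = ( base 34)qt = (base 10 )913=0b1110010001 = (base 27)16M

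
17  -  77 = -60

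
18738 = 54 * 347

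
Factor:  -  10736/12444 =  - 2^2*3^(  -  1 )*11^1*17^( - 1) = -  44/51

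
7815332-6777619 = 1037713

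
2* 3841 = 7682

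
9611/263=9611/263 = 36.54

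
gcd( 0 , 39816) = 39816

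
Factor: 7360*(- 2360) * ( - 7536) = 130897305600 = 2^13*3^1*5^2*23^1*59^1*157^1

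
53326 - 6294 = 47032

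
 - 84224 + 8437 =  - 75787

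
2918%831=425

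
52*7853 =408356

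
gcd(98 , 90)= 2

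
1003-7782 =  - 6779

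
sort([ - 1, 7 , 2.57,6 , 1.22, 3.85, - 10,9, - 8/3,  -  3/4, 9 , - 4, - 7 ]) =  [ -10, - 7, - 4, - 8/3, - 1, - 3/4,1.22,2.57,  3.85,6,7,9,9]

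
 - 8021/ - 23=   348 + 17/23 = 348.74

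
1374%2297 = 1374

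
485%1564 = 485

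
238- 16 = 222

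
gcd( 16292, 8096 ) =4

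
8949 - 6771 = 2178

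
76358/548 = 139 + 93/274 = 139.34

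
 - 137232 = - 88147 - 49085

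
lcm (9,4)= 36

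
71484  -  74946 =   -  3462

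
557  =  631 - 74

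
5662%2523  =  616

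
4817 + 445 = 5262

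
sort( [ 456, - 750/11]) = [ - 750/11, 456] 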